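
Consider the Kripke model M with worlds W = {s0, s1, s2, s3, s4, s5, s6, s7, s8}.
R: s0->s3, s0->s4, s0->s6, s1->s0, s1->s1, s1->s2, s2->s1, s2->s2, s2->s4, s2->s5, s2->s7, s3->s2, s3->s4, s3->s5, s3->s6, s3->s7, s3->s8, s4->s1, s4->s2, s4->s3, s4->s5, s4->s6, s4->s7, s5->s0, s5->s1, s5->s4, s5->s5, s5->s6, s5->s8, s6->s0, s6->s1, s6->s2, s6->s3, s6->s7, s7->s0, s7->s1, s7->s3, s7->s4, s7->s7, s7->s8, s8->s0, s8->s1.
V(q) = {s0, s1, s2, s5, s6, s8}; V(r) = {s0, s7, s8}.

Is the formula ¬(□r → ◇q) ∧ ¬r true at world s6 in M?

No

At s6: ¬(□r → ◇q) is false, ¬r is true, so ¬(□r → ◇q) ∧ ¬r is false.
  At s6: □r → ◇q is true, so ¬(□r → ◇q) is false.
    At s6: □r is false, ◇q is true, so □r → ◇q is true.
      At s6: □r requires r at every successor {s0, s1, s2, s3, s7}.
        r fails at s1, so □r is false at s6.
      At s6: ◇q requires q at some successor in {s0, s1, s2, s3, s7}.
        q holds at s0, so ◇q is true at s6.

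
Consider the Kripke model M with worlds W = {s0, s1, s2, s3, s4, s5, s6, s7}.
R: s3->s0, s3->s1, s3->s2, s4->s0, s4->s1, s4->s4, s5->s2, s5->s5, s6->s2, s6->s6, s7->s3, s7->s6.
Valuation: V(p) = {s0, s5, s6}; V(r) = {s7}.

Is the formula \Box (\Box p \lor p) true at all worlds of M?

Recall that \Box ψ holds at a world iff ψ holds at every accessible world, and \Diamond ψ holds iff ψ holds at some accessible world.
Let φ = \Box (\Box p \lor p). Evaluate φ at each world:
  s0 (successors ∅): φ is true.
  s1 (successors ∅): φ is true.
  s2 (successors ∅): φ is true.
  s3 (successors {s0, s1, s2}): φ is true.
  s4 (successors {s0, s1, s4}): φ is false.
  s5 (successors {s2, s5}): φ is true.
  s6 (successors {s2, s6}): φ is true.
  s7 (successors {s3, s6}): φ is false.
Detail at s4 (counterexample):
  At s4: \Box (\Box p \lor p) requires \Box p \lor p at every successor {s0, s1, s4}.
    \Box p \lor p fails at s4, so \Box (\Box p \lor p) is false at s4.
      At s4: \Box p is false, p is false, so \Box p \lor p is false.

No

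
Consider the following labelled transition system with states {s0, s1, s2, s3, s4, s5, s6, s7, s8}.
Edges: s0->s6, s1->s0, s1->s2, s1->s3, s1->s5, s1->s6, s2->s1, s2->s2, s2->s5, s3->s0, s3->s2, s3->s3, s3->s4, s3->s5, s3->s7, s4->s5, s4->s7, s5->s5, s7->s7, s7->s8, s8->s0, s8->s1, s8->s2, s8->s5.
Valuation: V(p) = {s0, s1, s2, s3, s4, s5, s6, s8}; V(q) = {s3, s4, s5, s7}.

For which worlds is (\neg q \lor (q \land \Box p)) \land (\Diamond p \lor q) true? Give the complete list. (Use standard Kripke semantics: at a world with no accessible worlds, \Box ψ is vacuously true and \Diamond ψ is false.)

s0, s1, s2, s5, s8

Let φ = (\neg q \lor (q \land \Box p)) \land (\Diamond p \lor q). Evaluate φ at each world:
  s0 (successors {s6}): φ is true.
  s1 (successors {s0, s2, s3, s5, s6}): φ is true.
  s2 (successors {s1, s2, s5}): φ is true.
  s3 (successors {s0, s2, s3, s4, s5, s7}): φ is false.
  s4 (successors {s5, s7}): φ is false.
  s5 (successors {s5}): φ is true.
  s6 (successors ∅): φ is false.
  s7 (successors {s7, s8}): φ is false.
  s8 (successors {s0, s1, s2, s5}): φ is true.
For instance, at s2:
  At s2: \neg q \lor (q \land \Box p) is true, \Diamond p \lor q is true, so (\neg q \lor (q \land \Box p)) \land (\Diamond p \lor q) is true.
    At s2: \neg q is true, q \land \Box p is false, so \neg q \lor (q \land \Box p) is true.
      At s2: q is false, \Box p is true, so q \land \Box p is false.
    At s2: \Diamond p is true, q is false, so \Diamond p \lor q is true.
      At s2: \Diamond p requires p at some successor in {s1, s2, s5}.
        p holds at s1, so \Diamond p is true at s2.
Satisfying worlds: {s0, s1, s2, s5, s8}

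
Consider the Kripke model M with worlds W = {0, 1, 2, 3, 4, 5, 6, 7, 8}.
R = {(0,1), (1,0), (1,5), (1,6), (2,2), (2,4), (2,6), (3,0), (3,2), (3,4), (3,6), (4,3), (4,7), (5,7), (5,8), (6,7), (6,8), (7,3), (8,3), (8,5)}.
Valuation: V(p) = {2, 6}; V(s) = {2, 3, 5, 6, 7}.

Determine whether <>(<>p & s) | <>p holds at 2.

Yes

Recall that <>ψ holds at a world iff ψ holds at some accessible world.
At 2: <>(<>p & s) is true, <>p is true, so <>(<>p & s) | <>p is true.
  At 2: <>(<>p & s) requires <>p & s at some successor in {2, 4, 6}.
    <>p & s holds at 2, so <>(<>p & s) is true at 2.
      At 2: <>p is true, s is true, so <>p & s is true.
  At 2: <>p requires p at some successor in {2, 4, 6}.
    p holds at 2, so <>p is true at 2.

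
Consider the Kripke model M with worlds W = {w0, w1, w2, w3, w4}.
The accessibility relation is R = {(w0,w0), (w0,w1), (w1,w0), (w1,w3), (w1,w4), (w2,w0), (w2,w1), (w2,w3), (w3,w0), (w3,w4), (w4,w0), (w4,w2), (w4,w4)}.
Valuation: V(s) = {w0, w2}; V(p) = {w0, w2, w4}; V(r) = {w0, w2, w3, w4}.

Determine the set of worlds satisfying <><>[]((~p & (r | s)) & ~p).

Recall that []ψ holds at a world iff ψ holds at every accessible world, and <>ψ holds iff ψ holds at some accessible world.
Let φ = <><>[]((~p & (r | s)) & ~p). Evaluate φ at each world:
  w0 (successors {w0, w1}): φ is false.
  w1 (successors {w0, w3, w4}): φ is false.
  w2 (successors {w0, w1, w3}): φ is false.
  w3 (successors {w0, w4}): φ is false.
  w4 (successors {w0, w2, w4}): φ is false.
For instance, at w1:
  At w1: <><>[]((~p & (r | s)) & ~p) requires <>[]((~p & (r | s)) & ~p) at some successor in {w0, w3, w4}.
    At w0: <>[]((~p & (r | s)) & ~p) is false.
    At w3: <>[]((~p & (r | s)) & ~p) is false.
    At w4: <>[]((~p & (r | s)) & ~p) is false.
  So <><>[]((~p & (r | s)) & ~p) is false at w1.
Satisfying worlds: none.

none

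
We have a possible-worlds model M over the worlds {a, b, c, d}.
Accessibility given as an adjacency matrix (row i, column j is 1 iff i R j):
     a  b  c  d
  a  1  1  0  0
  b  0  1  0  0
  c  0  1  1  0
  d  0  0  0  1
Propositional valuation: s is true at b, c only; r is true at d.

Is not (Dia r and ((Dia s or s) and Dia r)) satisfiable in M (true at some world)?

Let φ = not (Dia r and ((Dia s or s) and Dia r)). Evaluate φ at each world:
  a (successors {a, b}): φ is true.
  b (successors {b}): φ is true.
  c (successors {b, c}): φ is true.
  d (successors {d}): φ is true.
Detail at a (witness):
  At a: Dia r and ((Dia s or s) and Dia r) is false, so not (Dia r and ((Dia s or s) and Dia r)) is true.
    At a: Dia r is false, (Dia s or s) and Dia r is false, so Dia r and ((Dia s or s) and Dia r) is false.
      At a: Dia r requires r at some successor in {a, b}.
        At a: r is false.
        At b: r is false.
      So Dia r is false at a.
      At a: Dia s or s is true, Dia r is false, so (Dia s or s) and Dia r is false.

Yes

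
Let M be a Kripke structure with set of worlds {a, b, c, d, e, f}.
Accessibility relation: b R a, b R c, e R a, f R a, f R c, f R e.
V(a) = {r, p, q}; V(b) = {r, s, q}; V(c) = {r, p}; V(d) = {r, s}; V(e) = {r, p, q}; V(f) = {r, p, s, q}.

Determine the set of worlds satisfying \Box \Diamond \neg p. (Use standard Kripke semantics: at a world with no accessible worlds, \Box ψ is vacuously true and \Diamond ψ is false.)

Let φ = \Box \Diamond \neg p. Evaluate φ at each world:
  a (successors ∅): φ is true.
  b (successors {a, c}): φ is false.
  c (successors ∅): φ is true.
  d (successors ∅): φ is true.
  e (successors {a}): φ is false.
  f (successors {a, c, e}): φ is false.
For instance, at f:
  At f: \Box \Diamond \neg p requires \Diamond \neg p at every successor {a, c, e}.
    \Diamond \neg p fails at a, so \Box \Diamond \neg p is false at f.
      At a: no accessible worlds, so \Diamond \neg p is false.
Satisfying worlds: {a, c, d}

a, c, d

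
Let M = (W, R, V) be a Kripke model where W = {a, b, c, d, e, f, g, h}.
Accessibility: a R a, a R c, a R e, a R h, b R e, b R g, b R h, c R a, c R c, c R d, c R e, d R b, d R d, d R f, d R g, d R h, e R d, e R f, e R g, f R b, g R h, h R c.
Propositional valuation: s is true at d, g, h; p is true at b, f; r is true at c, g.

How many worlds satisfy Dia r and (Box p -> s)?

6

Let φ = Dia r and (Box p -> s). Evaluate φ at each world:
  a (successors {a, c, e, h}): φ is true.
  b (successors {e, g, h}): φ is true.
  c (successors {a, c, d, e}): φ is true.
  d (successors {b, d, f, g, h}): φ is true.
  e (successors {d, f, g}): φ is true.
  f (successors {b}): φ is false.
  g (successors {h}): φ is false.
  h (successors {c}): φ is true.
For instance, at b:
  At b: Dia r is true, Box p -> s is true, so Dia r and (Box p -> s) is true.
    At b: Dia r requires r at some successor in {e, g, h}.
      r holds at g, so Dia r is true at b.
    At b: Box p is false, s is false, so Box p -> s is true.
      At b: Box p requires p at every successor {e, g, h}.
        p fails at e, so Box p is false at b.
Satisfying worlds: {a, b, c, d, e, h}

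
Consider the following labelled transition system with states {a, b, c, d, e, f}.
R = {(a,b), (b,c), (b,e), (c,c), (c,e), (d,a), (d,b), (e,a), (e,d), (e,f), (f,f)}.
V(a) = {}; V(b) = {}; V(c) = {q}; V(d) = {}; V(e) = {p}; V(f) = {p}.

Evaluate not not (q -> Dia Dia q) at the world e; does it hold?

Yes

Recall that Dia ψ holds at a world iff ψ holds at some accessible world.
At e: not (q -> Dia Dia q) is false, so not not (q -> Dia Dia q) is true.
  At e: q -> Dia Dia q is true, so not (q -> Dia Dia q) is false.
    At e: q is false, Dia Dia q is false, so q -> Dia Dia q is true.
      At e: Dia Dia q requires Dia q at some successor in {a, d, f}.
        At a: Dia q is false.
        At d: Dia q is false.
        At f: Dia q is false.
      So Dia Dia q is false at e.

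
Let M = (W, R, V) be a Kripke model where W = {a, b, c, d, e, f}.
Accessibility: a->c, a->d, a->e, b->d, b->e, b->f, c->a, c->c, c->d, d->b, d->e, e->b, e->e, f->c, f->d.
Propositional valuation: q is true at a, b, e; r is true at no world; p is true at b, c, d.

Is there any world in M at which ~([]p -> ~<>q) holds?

Recall that []ψ holds at a world iff ψ holds at every accessible world, and <>ψ holds iff ψ holds at some accessible world.
Let φ = ~([]p -> ~<>q). Evaluate φ at each world:
  a (successors {c, d, e}): φ is false.
  b (successors {d, e, f}): φ is false.
  c (successors {a, c, d}): φ is false.
  d (successors {b, e}): φ is false.
  e (successors {b, e}): φ is false.
  f (successors {c, d}): φ is false.
For instance, at b:
  At b: []p -> ~<>q is true, so ~([]p -> ~<>q) is false.
    At b: []p is false, ~<>q is false, so []p -> ~<>q is true.
      At b: []p requires p at every successor {d, e, f}.
        p fails at e, so []p is false at b.
      At b: <>q is true, so ~<>q is false.

No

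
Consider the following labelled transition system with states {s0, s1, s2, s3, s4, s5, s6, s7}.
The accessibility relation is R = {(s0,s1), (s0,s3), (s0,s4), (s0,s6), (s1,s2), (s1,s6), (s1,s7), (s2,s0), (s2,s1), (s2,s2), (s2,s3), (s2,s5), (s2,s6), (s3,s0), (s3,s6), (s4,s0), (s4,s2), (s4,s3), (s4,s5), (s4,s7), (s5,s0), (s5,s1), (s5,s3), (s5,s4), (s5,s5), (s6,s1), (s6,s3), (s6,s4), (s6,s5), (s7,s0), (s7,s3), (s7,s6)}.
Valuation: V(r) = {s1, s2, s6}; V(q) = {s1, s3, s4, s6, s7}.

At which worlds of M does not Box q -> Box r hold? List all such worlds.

Recall that Box ψ holds at a world iff ψ holds at every accessible world, and Dia ψ holds iff ψ holds at some accessible world.
Let φ = not Box q -> Box r. Evaluate φ at each world:
  s0 (successors {s1, s3, s4, s6}): φ is true.
  s1 (successors {s2, s6, s7}): φ is false.
  s2 (successors {s0, s1, s2, s3, s5, s6}): φ is false.
  s3 (successors {s0, s6}): φ is false.
  s4 (successors {s0, s2, s3, s5, s7}): φ is false.
  s5 (successors {s0, s1, s3, s4, s5}): φ is false.
  s6 (successors {s1, s3, s4, s5}): φ is false.
  s7 (successors {s0, s3, s6}): φ is false.
For instance, at s0:
  At s0: not Box q is false, Box r is false, so not Box q -> Box r is true.
    At s0: Box q is true, so not Box q is false.
      At s0: Box q requires q at every successor {s1, s3, s4, s6}.
        At s1: q is true.
        At s3: q is true.
        At s4: q is true.
        At s6: q is true.
      So Box q is true at s0.
    At s0: Box r requires r at every successor {s1, s3, s4, s6}.
      r fails at s3, so Box r is false at s0.
Satisfying worlds: {s0}

s0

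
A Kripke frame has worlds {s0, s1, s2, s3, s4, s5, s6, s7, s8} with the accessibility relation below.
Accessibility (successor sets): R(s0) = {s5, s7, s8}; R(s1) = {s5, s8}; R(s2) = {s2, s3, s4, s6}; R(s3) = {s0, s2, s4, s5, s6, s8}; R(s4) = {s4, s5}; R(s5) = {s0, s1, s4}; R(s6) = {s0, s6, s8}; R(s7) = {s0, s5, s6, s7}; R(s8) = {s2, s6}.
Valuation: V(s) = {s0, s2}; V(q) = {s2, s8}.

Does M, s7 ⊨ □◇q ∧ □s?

At s7: □◇q is false, □s is false, so □◇q ∧ □s is false.
  At s7: □◇q requires ◇q at every successor {s0, s5, s6, s7}.
    ◇q fails at s5, so □◇q is false at s7.
      At s5: ◇q requires q at some successor in {s0, s1, s4}.
        At s0: q is false.
        At s1: q is false.
        At s4: q is false.
      So ◇q is false at s5.
  At s7: □s requires s at every successor {s0, s5, s6, s7}.
    s fails at s5, so □s is false at s7.

No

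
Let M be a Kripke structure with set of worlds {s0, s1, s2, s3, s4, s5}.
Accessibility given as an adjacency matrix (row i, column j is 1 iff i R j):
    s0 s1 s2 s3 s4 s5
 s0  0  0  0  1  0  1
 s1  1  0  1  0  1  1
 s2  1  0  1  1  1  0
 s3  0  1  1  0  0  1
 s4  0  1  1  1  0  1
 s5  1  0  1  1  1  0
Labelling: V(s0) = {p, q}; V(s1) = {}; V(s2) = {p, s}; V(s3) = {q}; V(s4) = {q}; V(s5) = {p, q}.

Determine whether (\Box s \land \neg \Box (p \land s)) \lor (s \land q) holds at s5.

At s5: \Box s \land \neg \Box (p \land s) is false, s \land q is false, so (\Box s \land \neg \Box (p \land s)) \lor (s \land q) is false.
  At s5: \Box s is false, \neg \Box (p \land s) is true, so \Box s \land \neg \Box (p \land s) is false.
    At s5: \Box s requires s at every successor {s0, s2, s3, s4}.
      s fails at s0, so \Box s is false at s5.
    At s5: \Box (p \land s) is false, so \neg \Box (p \land s) is true.
      At s5: \Box (p \land s) requires p \land s at every successor {s0, s2, s3, s4}.
        p \land s fails at s0, so \Box (p \land s) is false at s5.

No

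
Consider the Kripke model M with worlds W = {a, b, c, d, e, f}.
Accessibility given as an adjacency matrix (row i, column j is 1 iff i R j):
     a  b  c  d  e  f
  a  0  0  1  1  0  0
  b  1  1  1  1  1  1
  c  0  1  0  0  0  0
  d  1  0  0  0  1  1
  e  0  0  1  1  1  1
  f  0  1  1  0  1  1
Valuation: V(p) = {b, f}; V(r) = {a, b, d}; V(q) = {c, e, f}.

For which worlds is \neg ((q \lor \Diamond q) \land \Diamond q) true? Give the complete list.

Recall that \Diamond ψ holds at a world iff ψ holds at some accessible world.
Let φ = \neg ((q \lor \Diamond q) \land \Diamond q). Evaluate φ at each world:
  a (successors {c, d}): φ is false.
  b (successors {a, b, c, d, e, f}): φ is false.
  c (successors {b}): φ is true.
  d (successors {a, e, f}): φ is false.
  e (successors {c, d, e, f}): φ is false.
  f (successors {b, c, e, f}): φ is false.
For instance, at a:
  At a: (q \lor \Diamond q) \land \Diamond q is true, so \neg ((q \lor \Diamond q) \land \Diamond q) is false.
    At a: q \lor \Diamond q is true, \Diamond q is true, so (q \lor \Diamond q) \land \Diamond q is true.
      At a: q is false, \Diamond q is true, so q \lor \Diamond q is true.
      At a: \Diamond q requires q at some successor in {c, d}.
        q holds at c, so \Diamond q is true at a.
Satisfying worlds: {c}

c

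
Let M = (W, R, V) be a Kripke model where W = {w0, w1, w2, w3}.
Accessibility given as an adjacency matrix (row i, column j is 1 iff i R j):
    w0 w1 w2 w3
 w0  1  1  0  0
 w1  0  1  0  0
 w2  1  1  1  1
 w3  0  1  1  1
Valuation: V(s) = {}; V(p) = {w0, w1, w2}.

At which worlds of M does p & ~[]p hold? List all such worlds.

Recall that []ψ holds at a world iff ψ holds at every accessible world, and <>ψ holds iff ψ holds at some accessible world.
Let φ = p & ~[]p. Evaluate φ at each world:
  w0 (successors {w0, w1}): φ is false.
  w1 (successors {w1}): φ is false.
  w2 (successors {w0, w1, w2, w3}): φ is true.
  w3 (successors {w1, w2, w3}): φ is false.
For instance, at w3:
  At w3: p is false, ~[]p is true, so p & ~[]p is false.
    At w3: []p is false, so ~[]p is true.
      At w3: []p requires p at every successor {w1, w2, w3}.
        p fails at w3, so []p is false at w3.
Satisfying worlds: {w2}

w2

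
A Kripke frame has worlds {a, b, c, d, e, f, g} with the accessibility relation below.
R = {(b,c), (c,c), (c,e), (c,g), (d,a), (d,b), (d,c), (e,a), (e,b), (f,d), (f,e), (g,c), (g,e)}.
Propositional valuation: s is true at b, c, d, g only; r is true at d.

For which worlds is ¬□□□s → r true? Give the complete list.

a, d

Recall that □ψ holds at a world iff ψ holds at every accessible world, and ◇ψ holds iff ψ holds at some accessible world.
Let φ = ¬□□□s → r. Evaluate φ at each world:
  a (successors ∅): φ is true.
  b (successors {c}): φ is false.
  c (successors {c, e, g}): φ is false.
  d (successors {a, b, c}): φ is true.
  e (successors {a, b}): φ is false.
  f (successors {d, e}): φ is false.
  g (successors {c, e}): φ is false.
For instance, at c:
  At c: ¬□□□s is true, r is false, so ¬□□□s → r is false.
    At c: □□□s is false, so ¬□□□s is true.
      At c: □□□s requires □□s at every successor {c, e, g}.
        □□s fails at c, so □□□s is false at c.
Satisfying worlds: {a, d}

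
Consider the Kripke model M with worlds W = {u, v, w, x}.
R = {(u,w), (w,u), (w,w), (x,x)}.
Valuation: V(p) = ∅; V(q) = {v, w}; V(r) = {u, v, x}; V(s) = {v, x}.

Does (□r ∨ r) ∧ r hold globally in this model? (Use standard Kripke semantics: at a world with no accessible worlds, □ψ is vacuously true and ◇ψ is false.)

Recall that □ψ holds at a world iff ψ holds at every accessible world, and ◇ψ holds iff ψ holds at some accessible world.
Let φ = (□r ∨ r) ∧ r. Evaluate φ at each world:
  u (successors {w}): φ is true.
  v (successors ∅): φ is true.
  w (successors {u, w}): φ is false.
  x (successors {x}): φ is true.
Detail at w (counterexample):
  At w: □r ∨ r is false, r is false, so (□r ∨ r) ∧ r is false.
    At w: □r is false, r is false, so □r ∨ r is false.
      At w: □r requires r at every successor {u, w}.
        r fails at w, so □r is false at w.

No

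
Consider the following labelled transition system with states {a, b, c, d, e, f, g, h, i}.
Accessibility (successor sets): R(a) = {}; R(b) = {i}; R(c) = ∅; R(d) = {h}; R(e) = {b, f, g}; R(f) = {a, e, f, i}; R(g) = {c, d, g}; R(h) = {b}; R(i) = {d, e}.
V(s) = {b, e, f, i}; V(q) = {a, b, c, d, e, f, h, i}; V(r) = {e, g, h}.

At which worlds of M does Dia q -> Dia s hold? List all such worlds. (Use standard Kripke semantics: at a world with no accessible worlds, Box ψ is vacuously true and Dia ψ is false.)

a, b, c, e, f, h, i

Let φ = Dia q -> Dia s. Evaluate φ at each world:
  a (successors ∅): φ is true.
  b (successors {i}): φ is true.
  c (successors ∅): φ is true.
  d (successors {h}): φ is false.
  e (successors {b, f, g}): φ is true.
  f (successors {a, e, f, i}): φ is true.
  g (successors {c, d, g}): φ is false.
  h (successors {b}): φ is true.
  i (successors {d, e}): φ is true.
For instance, at h:
  At h: Dia q is true, Dia s is true, so Dia q -> Dia s is true.
    At h: Dia q requires q at some successor in {b}.
      q holds at b, so Dia q is true at h.
    At h: Dia s requires s at some successor in {b}.
      s holds at b, so Dia s is true at h.
Satisfying worlds: {a, b, c, e, f, h, i}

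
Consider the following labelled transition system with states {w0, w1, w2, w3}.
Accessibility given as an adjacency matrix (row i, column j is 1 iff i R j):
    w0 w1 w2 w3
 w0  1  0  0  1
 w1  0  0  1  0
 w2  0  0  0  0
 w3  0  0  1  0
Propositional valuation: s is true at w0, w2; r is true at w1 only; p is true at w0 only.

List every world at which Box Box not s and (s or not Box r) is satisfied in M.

Let φ = Box Box not s and (s or not Box r). Evaluate φ at each world:
  w0 (successors {w0, w3}): φ is false.
  w1 (successors {w2}): φ is true.
  w2 (successors ∅): φ is true.
  w3 (successors {w2}): φ is true.
For instance, at w1:
  At w1: Box Box not s is true, s or not Box r is true, so Box Box not s and (s or not Box r) is true.
    At w1: Box Box not s requires Box not s at every successor {w2}.
      At w2: Box not s is true.
    So Box Box not s is true at w1.
    At w1: s is false, not Box r is true, so s or not Box r is true.
      At w1: Box r is false, so not Box r is true.
Satisfying worlds: {w1, w2, w3}

w1, w2, w3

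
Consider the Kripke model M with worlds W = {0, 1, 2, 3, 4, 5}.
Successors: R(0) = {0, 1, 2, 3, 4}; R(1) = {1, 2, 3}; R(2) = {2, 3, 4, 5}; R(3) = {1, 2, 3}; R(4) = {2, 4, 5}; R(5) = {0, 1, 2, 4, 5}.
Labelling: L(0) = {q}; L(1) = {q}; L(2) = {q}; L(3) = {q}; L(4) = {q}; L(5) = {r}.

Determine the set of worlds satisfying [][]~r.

Let φ = [][]~r. Evaluate φ at each world:
  0 (successors {0, 1, 2, 3, 4}): φ is false.
  1 (successors {1, 2, 3}): φ is false.
  2 (successors {2, 3, 4, 5}): φ is false.
  3 (successors {1, 2, 3}): φ is false.
  4 (successors {2, 4, 5}): φ is false.
  5 (successors {0, 1, 2, 4, 5}): φ is false.
For instance, at 5:
  At 5: [][]~r requires []~r at every successor {0, 1, 2, 4, 5}.
    []~r fails at 2, so [][]~r is false at 5.
      At 2: []~r requires ~r at every successor {2, 3, 4, 5}.
        ~r fails at 5, so []~r is false at 2.
Satisfying worlds: none.

none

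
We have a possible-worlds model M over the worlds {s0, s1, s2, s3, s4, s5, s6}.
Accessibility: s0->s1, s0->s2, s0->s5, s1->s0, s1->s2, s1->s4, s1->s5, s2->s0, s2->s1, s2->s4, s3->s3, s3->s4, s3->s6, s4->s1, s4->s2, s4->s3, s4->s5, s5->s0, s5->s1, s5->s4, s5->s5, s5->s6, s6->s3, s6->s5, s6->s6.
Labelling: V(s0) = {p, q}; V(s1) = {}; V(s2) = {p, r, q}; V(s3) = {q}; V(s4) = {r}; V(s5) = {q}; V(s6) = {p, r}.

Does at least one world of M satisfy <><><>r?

Yes

Recall that <>ψ holds at a world iff ψ holds at some accessible world.
Let φ = <><><>r. Evaluate φ at each world:
  s0 (successors {s1, s2, s5}): φ is true.
  s1 (successors {s0, s2, s4, s5}): φ is true.
  s2 (successors {s0, s1, s4}): φ is true.
  s3 (successors {s3, s4, s6}): φ is true.
  s4 (successors {s1, s2, s3, s5}): φ is true.
  s5 (successors {s0, s1, s4, s5, s6}): φ is true.
  s6 (successors {s3, s5, s6}): φ is true.
Detail at s0 (witness):
  At s0: <><><>r requires <><>r at some successor in {s1, s2, s5}.
    <><>r holds at s1, so <><><>r is true at s0.
      At s1: <><>r requires <>r at some successor in {s0, s2, s4, s5}.
        <>r holds at s0, so <><>r is true at s1.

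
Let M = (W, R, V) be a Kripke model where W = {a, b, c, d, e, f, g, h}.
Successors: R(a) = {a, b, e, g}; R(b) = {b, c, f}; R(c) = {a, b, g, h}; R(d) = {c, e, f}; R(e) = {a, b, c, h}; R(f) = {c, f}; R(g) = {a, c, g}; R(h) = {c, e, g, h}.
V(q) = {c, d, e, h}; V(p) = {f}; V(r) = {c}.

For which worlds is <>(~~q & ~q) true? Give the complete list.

none

Recall that <>ψ holds at a world iff ψ holds at some accessible world.
Let φ = <>(~~q & ~q). Evaluate φ at each world:
  a (successors {a, b, e, g}): φ is false.
  b (successors {b, c, f}): φ is false.
  c (successors {a, b, g, h}): φ is false.
  d (successors {c, e, f}): φ is false.
  e (successors {a, b, c, h}): φ is false.
  f (successors {c, f}): φ is false.
  g (successors {a, c, g}): φ is false.
  h (successors {c, e, g, h}): φ is false.
For instance, at e:
  At e: <>(~~q & ~q) requires ~~q & ~q at some successor in {a, b, c, h}.
    At a: ~~q & ~q is false.
    At b: ~~q & ~q is false.
    At c: ~~q & ~q is false.
    At h: ~~q & ~q is false.
  So <>(~~q & ~q) is false at e.
Satisfying worlds: none.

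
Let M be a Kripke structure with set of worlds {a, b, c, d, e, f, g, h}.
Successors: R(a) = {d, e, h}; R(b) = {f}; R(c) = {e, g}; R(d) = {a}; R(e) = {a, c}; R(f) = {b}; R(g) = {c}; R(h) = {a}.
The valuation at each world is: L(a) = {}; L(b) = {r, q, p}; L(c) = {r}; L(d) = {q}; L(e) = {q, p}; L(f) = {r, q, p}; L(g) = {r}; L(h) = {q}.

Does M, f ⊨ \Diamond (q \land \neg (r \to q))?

No

At f: \Diamond (q \land \neg (r \to q)) requires q \land \neg (r \to q) at some successor in {b}.
  At b: q \land \neg (r \to q) is false.
So \Diamond (q \land \neg (r \to q)) is false at f.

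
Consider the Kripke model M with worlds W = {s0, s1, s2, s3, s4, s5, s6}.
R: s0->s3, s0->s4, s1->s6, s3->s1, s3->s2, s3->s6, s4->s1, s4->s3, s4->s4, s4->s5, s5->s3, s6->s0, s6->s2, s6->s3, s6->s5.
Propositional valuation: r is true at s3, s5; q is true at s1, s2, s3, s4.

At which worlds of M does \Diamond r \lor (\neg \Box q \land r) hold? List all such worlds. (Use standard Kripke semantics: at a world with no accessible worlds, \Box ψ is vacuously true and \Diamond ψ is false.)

Recall that \Box ψ holds at a world iff ψ holds at every accessible world, and \Diamond ψ holds iff ψ holds at some accessible world.
Let φ = \Diamond r \lor (\neg \Box q \land r). Evaluate φ at each world:
  s0 (successors {s3, s4}): φ is true.
  s1 (successors {s6}): φ is false.
  s2 (successors ∅): φ is false.
  s3 (successors {s1, s2, s6}): φ is true.
  s4 (successors {s1, s3, s4, s5}): φ is true.
  s5 (successors {s3}): φ is true.
  s6 (successors {s0, s2, s3, s5}): φ is true.
For instance, at s4:
  At s4: \Diamond r is true, \neg \Box q \land r is false, so \Diamond r \lor (\neg \Box q \land r) is true.
    At s4: \Diamond r requires r at some successor in {s1, s3, s4, s5}.
      r holds at s3, so \Diamond r is true at s4.
    At s4: \neg \Box q is true, r is false, so \neg \Box q \land r is false.
      At s4: \Box q is false, so \neg \Box q is true.
Satisfying worlds: {s0, s3, s4, s5, s6}

s0, s3, s4, s5, s6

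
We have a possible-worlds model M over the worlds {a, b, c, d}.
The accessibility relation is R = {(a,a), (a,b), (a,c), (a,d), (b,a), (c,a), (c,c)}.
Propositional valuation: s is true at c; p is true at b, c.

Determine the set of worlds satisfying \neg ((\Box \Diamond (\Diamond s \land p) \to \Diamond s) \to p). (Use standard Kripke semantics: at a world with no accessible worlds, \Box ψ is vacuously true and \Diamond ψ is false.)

Let φ = \neg ((\Box \Diamond (\Diamond s \land p) \to \Diamond s) \to p). Evaluate φ at each world:
  a (successors {a, b, c, d}): φ is true.
  b (successors {a}): φ is false.
  c (successors {a, c}): φ is false.
  d (successors ∅): φ is false.
For instance, at a:
  At a: (\Box \Diamond (\Diamond s \land p) \to \Diamond s) \to p is false, so \neg ((\Box \Diamond (\Diamond s \land p) \to \Diamond s) \to p) is true.
    At a: \Box \Diamond (\Diamond s \land p) \to \Diamond s is true, p is false, so (\Box \Diamond (\Diamond s \land p) \to \Diamond s) \to p is false.
      At a: \Box \Diamond (\Diamond s \land p) is false, \Diamond s is true, so \Box \Diamond (\Diamond s \land p) \to \Diamond s is true.
Satisfying worlds: {a}

a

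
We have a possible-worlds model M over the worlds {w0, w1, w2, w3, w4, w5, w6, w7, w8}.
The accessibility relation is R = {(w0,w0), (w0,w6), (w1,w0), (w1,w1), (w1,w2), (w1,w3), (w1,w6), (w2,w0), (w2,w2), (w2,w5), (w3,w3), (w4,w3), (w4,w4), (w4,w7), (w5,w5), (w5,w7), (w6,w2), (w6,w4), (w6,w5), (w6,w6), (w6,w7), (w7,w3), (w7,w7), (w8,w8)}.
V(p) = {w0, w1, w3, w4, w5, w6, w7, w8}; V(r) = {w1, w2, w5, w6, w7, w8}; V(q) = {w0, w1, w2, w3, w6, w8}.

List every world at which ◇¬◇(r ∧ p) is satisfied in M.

Let φ = ◇¬◇(r ∧ p). Evaluate φ at each world:
  w0 (successors {w0, w6}): φ is false.
  w1 (successors {w0, w1, w2, w3, w6}): φ is true.
  w2 (successors {w0, w2, w5}): φ is false.
  w3 (successors {w3}): φ is true.
  w4 (successors {w3, w4, w7}): φ is true.
  w5 (successors {w5, w7}): φ is false.
  w6 (successors {w2, w4, w5, w6, w7}): φ is false.
  w7 (successors {w3, w7}): φ is true.
  w8 (successors {w8}): φ is false.
For instance, at w7:
  At w7: ◇¬◇(r ∧ p) requires ¬◇(r ∧ p) at some successor in {w3, w7}.
    ¬◇(r ∧ p) holds at w3, so ◇¬◇(r ∧ p) is true at w7.
      At w3: ◇(r ∧ p) is false, so ¬◇(r ∧ p) is true.
Satisfying worlds: {w1, w3, w4, w7}

w1, w3, w4, w7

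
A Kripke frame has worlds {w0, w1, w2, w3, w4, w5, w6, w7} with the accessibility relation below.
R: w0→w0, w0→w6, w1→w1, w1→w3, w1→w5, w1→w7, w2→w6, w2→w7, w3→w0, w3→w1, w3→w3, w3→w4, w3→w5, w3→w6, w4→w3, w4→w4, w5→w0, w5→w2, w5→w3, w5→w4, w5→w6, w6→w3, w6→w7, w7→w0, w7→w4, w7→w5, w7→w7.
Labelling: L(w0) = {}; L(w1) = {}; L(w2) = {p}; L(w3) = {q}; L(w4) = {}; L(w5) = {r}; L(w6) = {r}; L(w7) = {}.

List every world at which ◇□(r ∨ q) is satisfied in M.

Let φ = ◇□(r ∨ q). Evaluate φ at each world:
  w0 (successors {w0, w6}): φ is false.
  w1 (successors {w1, w3, w5, w7}): φ is false.
  w2 (successors {w6, w7}): φ is false.
  w3 (successors {w0, w1, w3, w4, w5, w6}): φ is false.
  w4 (successors {w3, w4}): φ is false.
  w5 (successors {w0, w2, w3, w4, w6}): φ is false.
  w6 (successors {w3, w7}): φ is false.
  w7 (successors {w0, w4, w5, w7}): φ is false.
For instance, at w2:
  At w2: ◇□(r ∨ q) requires □(r ∨ q) at some successor in {w6, w7}.
    At w6: □(r ∨ q) is false.
    At w7: □(r ∨ q) is false.
  So ◇□(r ∨ q) is false at w2.
Satisfying worlds: none.

none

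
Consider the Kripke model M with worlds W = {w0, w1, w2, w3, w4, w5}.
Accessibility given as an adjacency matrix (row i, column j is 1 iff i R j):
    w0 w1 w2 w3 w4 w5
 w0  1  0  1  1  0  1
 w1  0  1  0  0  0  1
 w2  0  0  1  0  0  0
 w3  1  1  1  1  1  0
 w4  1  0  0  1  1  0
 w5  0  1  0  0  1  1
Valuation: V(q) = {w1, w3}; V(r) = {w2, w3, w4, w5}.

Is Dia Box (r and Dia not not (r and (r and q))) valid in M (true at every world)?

Let φ = Dia Box (r and Dia not not (r and (r and q))). Evaluate φ at each world:
  w0 (successors {w0, w2, w3, w5}): φ is false.
  w1 (successors {w1, w5}): φ is false.
  w2 (successors {w2}): φ is false.
  w3 (successors {w0, w1, w2, w3, w4}): φ is false.
  w4 (successors {w0, w3, w4}): φ is false.
  w5 (successors {w1, w4, w5}): φ is false.
Detail at w0 (counterexample):
  At w0: Dia Box (r and Dia not not (r and (r and q))) requires Box (r and Dia not not (r and (r and q))) at some successor in {w0, w2, w3, w5}.
    At w0: Box (r and Dia not not (r and (r and q))) is false.
    At w2: Box (r and Dia not not (r and (r and q))) is false.
    At w3: Box (r and Dia not not (r and (r and q))) is false.
    At w5: Box (r and Dia not not (r and (r and q))) is false.
  So Dia Box (r and Dia not not (r and (r and q))) is false at w0.

No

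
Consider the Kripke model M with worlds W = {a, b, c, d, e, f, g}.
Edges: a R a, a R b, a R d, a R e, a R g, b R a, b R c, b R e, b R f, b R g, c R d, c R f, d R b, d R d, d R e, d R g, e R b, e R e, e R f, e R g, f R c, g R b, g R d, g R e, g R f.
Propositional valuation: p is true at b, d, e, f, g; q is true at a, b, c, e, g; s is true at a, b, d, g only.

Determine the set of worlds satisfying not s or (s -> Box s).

Let φ = not s or (s -> Box s). Evaluate φ at each world:
  a (successors {a, b, d, e, g}): φ is false.
  b (successors {a, c, e, f, g}): φ is false.
  c (successors {d, f}): φ is true.
  d (successors {b, d, e, g}): φ is false.
  e (successors {b, e, f, g}): φ is true.
  f (successors {c}): φ is true.
  g (successors {b, d, e, f}): φ is false.
For instance, at e:
  At e: not s is true, s -> Box s is true, so not s or (s -> Box s) is true.
    At e: s is false, Box s is false, so s -> Box s is true.
      At e: Box s requires s at every successor {b, e, f, g}.
        s fails at e, so Box s is false at e.
Satisfying worlds: {c, e, f}

c, e, f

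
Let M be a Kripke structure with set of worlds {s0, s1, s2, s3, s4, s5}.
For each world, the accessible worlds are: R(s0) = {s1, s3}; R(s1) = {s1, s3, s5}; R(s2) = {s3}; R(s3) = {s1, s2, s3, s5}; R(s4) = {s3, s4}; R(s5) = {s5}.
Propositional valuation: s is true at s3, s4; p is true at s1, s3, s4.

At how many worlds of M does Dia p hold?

Recall that Dia ψ holds at a world iff ψ holds at some accessible world.
Let φ = Dia p. Evaluate φ at each world:
  s0 (successors {s1, s3}): φ is true.
  s1 (successors {s1, s3, s5}): φ is true.
  s2 (successors {s3}): φ is true.
  s3 (successors {s1, s2, s3, s5}): φ is true.
  s4 (successors {s3, s4}): φ is true.
  s5 (successors {s5}): φ is false.
For instance, at s2:
  At s2: Dia p requires p at some successor in {s3}.
    p holds at s3, so Dia p is true at s2.
Satisfying worlds: {s0, s1, s2, s3, s4}

5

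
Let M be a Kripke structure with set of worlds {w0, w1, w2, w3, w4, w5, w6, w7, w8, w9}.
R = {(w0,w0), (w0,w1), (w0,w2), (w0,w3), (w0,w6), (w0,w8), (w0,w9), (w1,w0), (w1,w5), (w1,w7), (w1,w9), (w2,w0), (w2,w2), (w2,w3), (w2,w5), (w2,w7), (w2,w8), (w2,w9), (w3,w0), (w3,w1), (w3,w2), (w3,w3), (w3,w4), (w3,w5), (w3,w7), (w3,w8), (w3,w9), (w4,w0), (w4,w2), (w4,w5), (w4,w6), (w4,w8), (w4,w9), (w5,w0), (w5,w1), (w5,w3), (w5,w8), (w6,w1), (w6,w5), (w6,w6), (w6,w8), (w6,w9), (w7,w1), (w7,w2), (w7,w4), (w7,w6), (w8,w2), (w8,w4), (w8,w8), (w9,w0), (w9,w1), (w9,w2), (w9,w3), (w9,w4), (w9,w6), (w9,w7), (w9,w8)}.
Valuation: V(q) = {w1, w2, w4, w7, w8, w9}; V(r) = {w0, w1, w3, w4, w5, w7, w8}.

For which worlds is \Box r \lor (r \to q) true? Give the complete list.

w1, w2, w4, w5, w6, w7, w8, w9

Let φ = \Box r \lor (r \to q). Evaluate φ at each world:
  w0 (successors {w0, w1, w2, w3, w6, w8, w9}): φ is false.
  w1 (successors {w0, w5, w7, w9}): φ is true.
  w2 (successors {w0, w2, w3, w5, w7, w8, w9}): φ is true.
  w3 (successors {w0, w1, w2, w3, w4, w5, w7, w8, w9}): φ is false.
  w4 (successors {w0, w2, w5, w6, w8, w9}): φ is true.
  w5 (successors {w0, w1, w3, w8}): φ is true.
  w6 (successors {w1, w5, w6, w8, w9}): φ is true.
  w7 (successors {w1, w2, w4, w6}): φ is true.
  w8 (successors {w2, w4, w8}): φ is true.
  w9 (successors {w0, w1, w2, w3, w4, w6, w7, w8}): φ is true.
For instance, at w9:
  At w9: \Box r is false, r \to q is true, so \Box r \lor (r \to q) is true.
    At w9: \Box r requires r at every successor {w0, w1, w2, w3, w4, w6, w7, w8}.
      r fails at w2, so \Box r is false at w9.
Satisfying worlds: {w1, w2, w4, w5, w6, w7, w8, w9}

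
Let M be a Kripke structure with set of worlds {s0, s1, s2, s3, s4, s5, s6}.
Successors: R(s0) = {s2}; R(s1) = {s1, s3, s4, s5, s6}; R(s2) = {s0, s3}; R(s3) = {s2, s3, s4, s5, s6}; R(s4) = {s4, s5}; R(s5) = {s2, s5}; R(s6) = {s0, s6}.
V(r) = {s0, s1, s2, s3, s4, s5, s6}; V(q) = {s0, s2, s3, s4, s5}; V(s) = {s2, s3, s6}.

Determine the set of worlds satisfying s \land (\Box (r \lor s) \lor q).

s2, s3, s6

Let φ = s \land (\Box (r \lor s) \lor q). Evaluate φ at each world:
  s0 (successors {s2}): φ is false.
  s1 (successors {s1, s3, s4, s5, s6}): φ is false.
  s2 (successors {s0, s3}): φ is true.
  s3 (successors {s2, s3, s4, s5, s6}): φ is true.
  s4 (successors {s4, s5}): φ is false.
  s5 (successors {s2, s5}): φ is false.
  s6 (successors {s0, s6}): φ is true.
For instance, at s5:
  At s5: s is false, \Box (r \lor s) \lor q is true, so s \land (\Box (r \lor s) \lor q) is false.
    At s5: \Box (r \lor s) is true, q is true, so \Box (r \lor s) \lor q is true.
      At s5: \Box (r \lor s) requires r \lor s at every successor {s2, s5}.
        At s2: r \lor s is true.
        At s5: r \lor s is true.
      So \Box (r \lor s) is true at s5.
Satisfying worlds: {s2, s3, s6}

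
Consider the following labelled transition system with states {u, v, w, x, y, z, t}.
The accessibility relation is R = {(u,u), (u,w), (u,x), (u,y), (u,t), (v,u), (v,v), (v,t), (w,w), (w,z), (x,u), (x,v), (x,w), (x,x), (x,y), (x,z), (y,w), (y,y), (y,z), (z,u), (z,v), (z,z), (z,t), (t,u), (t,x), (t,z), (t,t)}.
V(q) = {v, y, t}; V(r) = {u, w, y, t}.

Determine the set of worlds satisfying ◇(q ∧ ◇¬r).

u, v, x, y, z, t

Let φ = ◇(q ∧ ◇¬r). Evaluate φ at each world:
  u (successors {u, w, x, y, t}): φ is true.
  v (successors {u, v, t}): φ is true.
  w (successors {w, z}): φ is false.
  x (successors {u, v, w, x, y, z}): φ is true.
  y (successors {w, y, z}): φ is true.
  z (successors {u, v, z, t}): φ is true.
  t (successors {u, x, z, t}): φ is true.
For instance, at t:
  At t: ◇(q ∧ ◇¬r) requires q ∧ ◇¬r at some successor in {u, x, z, t}.
    q ∧ ◇¬r holds at t, so ◇(q ∧ ◇¬r) is true at t.
      At t: q is true, ◇¬r is true, so q ∧ ◇¬r is true.
Satisfying worlds: {u, v, x, y, z, t}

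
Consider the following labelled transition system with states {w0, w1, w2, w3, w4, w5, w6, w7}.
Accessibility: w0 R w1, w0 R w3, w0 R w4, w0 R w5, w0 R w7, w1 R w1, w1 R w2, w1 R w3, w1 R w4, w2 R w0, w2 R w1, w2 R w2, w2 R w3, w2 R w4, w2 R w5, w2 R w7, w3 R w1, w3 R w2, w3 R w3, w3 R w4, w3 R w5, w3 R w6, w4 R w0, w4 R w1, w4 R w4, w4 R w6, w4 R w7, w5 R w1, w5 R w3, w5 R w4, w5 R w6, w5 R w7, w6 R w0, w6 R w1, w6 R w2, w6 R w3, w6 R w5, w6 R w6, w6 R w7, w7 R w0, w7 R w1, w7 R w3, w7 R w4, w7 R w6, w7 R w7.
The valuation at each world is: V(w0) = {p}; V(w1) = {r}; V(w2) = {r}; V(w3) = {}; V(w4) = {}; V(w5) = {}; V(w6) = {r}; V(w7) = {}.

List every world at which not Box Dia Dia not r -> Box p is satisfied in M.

w0, w1, w2, w3, w4, w5, w6, w7

Let φ = not Box Dia Dia not r -> Box p. Evaluate φ at each world:
  w0 (successors {w1, w3, w4, w5, w7}): φ is true.
  w1 (successors {w1, w2, w3, w4}): φ is true.
  w2 (successors {w0, w1, w2, w3, w4, w5, w7}): φ is true.
  w3 (successors {w1, w2, w3, w4, w5, w6}): φ is true.
  w4 (successors {w0, w1, w4, w6, w7}): φ is true.
  w5 (successors {w1, w3, w4, w6, w7}): φ is true.
  w6 (successors {w0, w1, w2, w3, w5, w6, w7}): φ is true.
  w7 (successors {w0, w1, w3, w4, w6, w7}): φ is true.
For instance, at w4:
  At w4: not Box Dia Dia not r is false, Box p is false, so not Box Dia Dia not r -> Box p is true.
    At w4: Box Dia Dia not r is true, so not Box Dia Dia not r is false.
      At w4: Box Dia Dia not r requires Dia Dia not r at every successor {w0, w1, w4, w6, w7}.
        At w0: Dia Dia not r is true.
        At w1: Dia Dia not r is true.
        At w4: Dia Dia not r is true.
        At w6: Dia Dia not r is true.
        At w7: Dia Dia not r is true.
      So Box Dia Dia not r is true at w4.
    At w4: Box p requires p at every successor {w0, w1, w4, w6, w7}.
      p fails at w1, so Box p is false at w4.
Satisfying worlds: {w0, w1, w2, w3, w4, w5, w6, w7}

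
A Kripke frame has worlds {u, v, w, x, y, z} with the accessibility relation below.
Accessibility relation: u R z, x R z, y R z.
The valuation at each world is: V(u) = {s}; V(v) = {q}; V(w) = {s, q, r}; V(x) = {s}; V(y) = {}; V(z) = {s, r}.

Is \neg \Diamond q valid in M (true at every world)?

Yes

Let φ = \neg \Diamond q. Evaluate φ at each world:
  u (successors {z}): φ is true.
  v (successors ∅): φ is true.
  w (successors ∅): φ is true.
  x (successors {z}): φ is true.
  y (successors {z}): φ is true.
  z (successors ∅): φ is true.
For instance, at y:
  At y: \Diamond q is false, so \neg \Diamond q is true.
    At y: \Diamond q requires q at some successor in {z}.
      At z: q is false.
    So \Diamond q is false at y.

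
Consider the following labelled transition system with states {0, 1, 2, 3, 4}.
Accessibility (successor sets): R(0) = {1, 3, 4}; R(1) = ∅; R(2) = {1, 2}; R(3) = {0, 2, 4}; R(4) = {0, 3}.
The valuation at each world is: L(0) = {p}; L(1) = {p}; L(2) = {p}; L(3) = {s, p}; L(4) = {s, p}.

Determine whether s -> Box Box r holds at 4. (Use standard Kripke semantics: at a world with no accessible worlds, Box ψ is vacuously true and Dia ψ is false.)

Recall that Box ψ holds at a world iff ψ holds at every accessible world, and Dia ψ holds iff ψ holds at some accessible world.
At 4: s is true, Box Box r is false, so s -> Box Box r is false.
  At 4: Box Box r requires Box r at every successor {0, 3}.
    Box r fails at 0, so Box Box r is false at 4.
      At 0: Box r requires r at every successor {1, 3, 4}.
        r fails at 1, so Box r is false at 0.

No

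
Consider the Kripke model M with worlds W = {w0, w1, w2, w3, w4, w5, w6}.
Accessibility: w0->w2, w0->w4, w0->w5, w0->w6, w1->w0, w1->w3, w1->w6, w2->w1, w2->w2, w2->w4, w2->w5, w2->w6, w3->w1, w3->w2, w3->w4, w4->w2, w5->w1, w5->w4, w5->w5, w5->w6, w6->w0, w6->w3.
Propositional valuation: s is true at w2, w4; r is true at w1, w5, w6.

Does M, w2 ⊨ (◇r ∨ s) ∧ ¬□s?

Recall that □ψ holds at a world iff ψ holds at every accessible world, and ◇ψ holds iff ψ holds at some accessible world.
At w2: ◇r ∨ s is true, ¬□s is true, so (◇r ∨ s) ∧ ¬□s is true.
  At w2: ◇r is true, s is true, so ◇r ∨ s is true.
    At w2: ◇r requires r at some successor in {w1, w2, w4, w5, w6}.
      r holds at w1, so ◇r is true at w2.
  At w2: □s is false, so ¬□s is true.
    At w2: □s requires s at every successor {w1, w2, w4, w5, w6}.
      s fails at w1, so □s is false at w2.

Yes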